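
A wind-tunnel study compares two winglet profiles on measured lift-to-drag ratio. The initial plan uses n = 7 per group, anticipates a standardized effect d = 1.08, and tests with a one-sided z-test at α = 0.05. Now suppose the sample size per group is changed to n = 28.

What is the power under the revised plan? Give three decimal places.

With n = 28 per group: δ = d·√(n/2) = 1.08 × √(28/2) = 4.0410. Critical value z_{0.05} = 1.645.
Revised power = P(Z > 1.645 − δ) = Φ(2.396) = 0.9917.

Power ≈ 0.992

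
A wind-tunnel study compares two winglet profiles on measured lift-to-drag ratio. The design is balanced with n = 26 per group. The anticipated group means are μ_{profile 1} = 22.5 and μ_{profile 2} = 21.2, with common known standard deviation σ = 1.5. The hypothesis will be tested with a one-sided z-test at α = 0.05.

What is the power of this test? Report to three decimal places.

Standardized effect: d = |μ_{profile 1} − μ_{profile 2}| / σ = |22.5 − 21.2| / 1.5 = 0.8667
Noncentrality parameter: δ = d·√(n/2) = 0.8667 × √(26/2) = 3.1248
One-sided α = 0.05 → critical value z_{0.05} = 1.645.
Power = Φ(δ − 1.645) = Φ(1.480) = 0.9306.

Power ≈ 0.931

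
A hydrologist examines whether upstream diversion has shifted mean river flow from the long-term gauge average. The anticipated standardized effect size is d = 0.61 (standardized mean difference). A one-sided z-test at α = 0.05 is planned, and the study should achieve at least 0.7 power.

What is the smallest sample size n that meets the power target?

n = 13

Set Φ(δ − 1.645) = 0.7; then δ − 1.645 = Φ⁻¹(0.7) = 0.524, giving δ = 2.169.
δ = d·√n ⇒ n = (δ/d)² = (2.169 / 0.61)² = 12.65.
Rounding up, n = 13.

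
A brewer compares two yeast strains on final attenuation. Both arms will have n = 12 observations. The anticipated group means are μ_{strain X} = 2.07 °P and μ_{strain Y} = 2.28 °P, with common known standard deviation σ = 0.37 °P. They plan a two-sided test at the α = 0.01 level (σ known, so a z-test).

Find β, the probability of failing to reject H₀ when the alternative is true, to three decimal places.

β ≈ 0.882

Standardized effect: d = |μ_{strain X} − μ_{strain Y}| / σ = |2.07 − 2.28| / 0.37 = 0.5676
Noncentrality parameter: δ = d·√(n/2) = 0.5676 × √(12/2) = 1.3903
Critical value for a two-sided test at α = 0.01: z_{α/2} = 2.576.
Power = Φ(δ − 2.576) + Φ(−δ − 2.576) = Φ(-1.186) + Φ(-3.966) = 0.1179 + 0.0000 = 0.1179.
Type II error: β = 1 − power = 1 − 0.1179 = 0.8821.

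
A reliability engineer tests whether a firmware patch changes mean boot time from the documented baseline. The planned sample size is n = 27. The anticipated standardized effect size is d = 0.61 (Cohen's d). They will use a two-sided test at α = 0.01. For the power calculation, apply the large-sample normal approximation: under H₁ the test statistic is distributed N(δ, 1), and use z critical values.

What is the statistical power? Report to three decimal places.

Noncentrality parameter: δ = d·√n = 0.61 × √27 = 3.1697
Two-sided α = 0.01 → critical value z_{0.005} = 2.576.
Power = Φ(δ − 2.576) + Φ(−δ − 2.576) = Φ(0.594) + Φ(-5.745) = 0.7237 + 0.0000 = 0.7237.

Power ≈ 0.724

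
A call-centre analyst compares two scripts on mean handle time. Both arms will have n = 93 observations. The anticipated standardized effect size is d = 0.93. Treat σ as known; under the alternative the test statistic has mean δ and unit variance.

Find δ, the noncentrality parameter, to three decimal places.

The noncentrality parameter scales effect size by the design's sample-size factor: δ = d·√(n/2) = 0.93 × √(93/2) = 6.3418

δ ≈ 6.342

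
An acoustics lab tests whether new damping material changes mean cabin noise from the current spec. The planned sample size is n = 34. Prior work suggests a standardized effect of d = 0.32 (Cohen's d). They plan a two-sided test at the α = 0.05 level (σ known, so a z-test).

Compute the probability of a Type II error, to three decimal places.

Noncentrality parameter: δ = d·√n = 0.32 × √34 = 1.8659
Two-sided α = 0.05 → critical value z_{0.025} = 1.960.
Power = Φ(δ − 1.960) + Φ(−δ − 1.960) = Φ(-0.094) + Φ(-3.826) = 0.4625 + 0.0001 = 0.4626.
Type II error: β = 1 − power = 1 − 0.4626 = 0.5374.

β ≈ 0.537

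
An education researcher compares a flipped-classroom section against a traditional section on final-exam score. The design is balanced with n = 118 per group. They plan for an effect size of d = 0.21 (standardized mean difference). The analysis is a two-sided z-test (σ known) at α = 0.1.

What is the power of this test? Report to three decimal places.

Noncentrality parameter: λ = d·√(n/2) = 0.21 × √(118/2) = 1.6130
Critical value for a two-sided test at α = 0.1: z_{α/2} = 1.645.
Power = Φ(λ − 1.645) + Φ(−λ − 1.645) = Φ(-0.032) + Φ(-3.258) = 0.4873 + 0.0006 = 0.4879.

Power ≈ 0.488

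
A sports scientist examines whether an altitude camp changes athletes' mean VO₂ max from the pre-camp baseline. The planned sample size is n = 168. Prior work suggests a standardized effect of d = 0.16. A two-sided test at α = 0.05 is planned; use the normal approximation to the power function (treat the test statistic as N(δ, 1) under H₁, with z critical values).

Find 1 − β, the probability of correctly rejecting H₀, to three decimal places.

Power ≈ 0.545

Noncentrality parameter: δ = d·√n = 0.16 × √168 = 2.0738
Two-sided α = 0.05 → critical value z_{0.025} = 1.960.
Power = Φ(δ − 1.960) + Φ(−δ − 1.960) = Φ(0.114) + Φ(-4.034) = 0.5453 + 0.0000 = 0.5454.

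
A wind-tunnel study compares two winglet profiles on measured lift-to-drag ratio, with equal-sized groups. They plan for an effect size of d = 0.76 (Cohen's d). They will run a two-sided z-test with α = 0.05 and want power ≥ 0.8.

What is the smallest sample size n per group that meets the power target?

For power 0.8 need Φ(δ − z_{0.025}) = 0.8, so δ = z_{0.025} + z_{0.20} = 1.960 + 0.842 = 2.802.
(For δ > 0 the lower-tail rejection region contributes negligibly to power, so the one-term inversion is standard.)
δ = d·√(n/2) ⇒ n = 2(δ/d)² = 2 × (2.802 / 0.76)² = 27.18.
Rounding up, n = 28 per group.

n = 28 per group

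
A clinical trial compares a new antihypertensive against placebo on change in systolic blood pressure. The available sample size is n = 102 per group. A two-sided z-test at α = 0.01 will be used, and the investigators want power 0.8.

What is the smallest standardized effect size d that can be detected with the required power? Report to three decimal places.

d ≈ 0.479

Need Φ(δ − 2.576) = 0.8, so δ = 2.576 + 0.842 = 3.417.
(The second rejection-region term Φ(−δ − z_{α/2}) is negligible and dropped.)
δ = d·√(n/2) ⇒ d = δ/√(n/2) = 3.417/√(102/2) = 0.4785.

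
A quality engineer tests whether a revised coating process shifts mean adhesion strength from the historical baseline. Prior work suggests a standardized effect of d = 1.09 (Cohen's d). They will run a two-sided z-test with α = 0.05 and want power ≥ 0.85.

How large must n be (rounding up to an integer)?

Set Φ(δ − 1.960) = 0.85; then δ − 1.960 = Φ⁻¹(0.85) = 1.036, giving δ = 2.996.
(The Φ(−δ − z_{α/2}) term is vanishingly small for δ > 0 and is dropped in the standard sample-size formula.)
δ = d·√n ⇒ n = (δ/d)² = (2.996 / 1.09)² = 7.56.
Round up to the next whole unit.

n = 8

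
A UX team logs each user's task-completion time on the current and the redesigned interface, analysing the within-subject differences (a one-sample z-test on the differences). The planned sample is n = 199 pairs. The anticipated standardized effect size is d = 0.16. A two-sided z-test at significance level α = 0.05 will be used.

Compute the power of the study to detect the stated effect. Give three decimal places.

Power ≈ 0.617

Noncentrality parameter: δ = d·√n = 0.16 × √199 = 2.2571
Two-sided α = 0.05 → critical value z_{0.025} = 1.960.
Power = Φ(δ − 1.960) + Φ(−δ − 1.960) = Φ(0.297) + Φ(-4.217) = 0.6168 + 0.0000 = 0.6168.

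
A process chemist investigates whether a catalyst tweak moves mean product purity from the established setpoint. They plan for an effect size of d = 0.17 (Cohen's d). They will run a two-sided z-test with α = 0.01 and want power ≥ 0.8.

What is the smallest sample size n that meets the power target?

Set Φ(δ − 2.576) = 0.8; then δ − 2.576 = Φ⁻¹(0.8) = 0.842, giving δ = 3.417.
(For δ > 0 the lower-tail rejection region contributes negligibly to power, so the one-term inversion is standard.)
δ = d·√n ⇒ n = (δ/d)² = (3.417 / 0.17)² = 404.12.
Rounding up, n = 405.

n = 405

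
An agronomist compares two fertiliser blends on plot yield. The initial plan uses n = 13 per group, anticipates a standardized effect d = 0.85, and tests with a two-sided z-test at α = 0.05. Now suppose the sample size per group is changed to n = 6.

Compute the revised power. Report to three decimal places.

Power ≈ 0.313

With n = 6 per group: δ = d·√(n/2) = 0.85 × √(6/2) = 1.4722. Critical value z_{0.025} = 1.960.
Revised power = Φ(δ − 1.960) + Φ(−δ − 1.960) = Φ(-0.488) + Φ(-3.432) = 0.3129 + 0.0003 = 0.3132.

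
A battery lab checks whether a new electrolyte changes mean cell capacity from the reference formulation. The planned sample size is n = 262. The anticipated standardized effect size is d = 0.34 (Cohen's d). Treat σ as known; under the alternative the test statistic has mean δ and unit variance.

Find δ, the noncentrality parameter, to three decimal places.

The noncentrality parameter scales effect size by the design's sample-size factor: δ = d·√n = 0.34 × √262 = 5.5034

δ ≈ 5.503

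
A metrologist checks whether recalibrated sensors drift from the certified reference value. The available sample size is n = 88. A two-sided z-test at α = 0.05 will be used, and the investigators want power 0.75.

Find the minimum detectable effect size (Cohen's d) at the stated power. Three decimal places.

Need Φ(δ − 1.960) = 0.75, so δ = 1.960 + 0.674 = 2.634.
(Lower-tail contribution to power is negligible for δ > 0.)
δ = d·√n ⇒ d = δ/√n = 2.634/√88 = 0.2808.

d ≈ 0.281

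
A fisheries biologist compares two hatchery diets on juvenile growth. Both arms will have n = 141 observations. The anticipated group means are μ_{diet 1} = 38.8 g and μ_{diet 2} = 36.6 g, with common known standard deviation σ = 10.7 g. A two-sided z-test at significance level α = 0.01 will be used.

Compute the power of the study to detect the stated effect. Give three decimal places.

Standardized effect: d = |μ_{diet 1} − μ_{diet 2}| / σ = |38.8 − 36.6| / 10.7 = 0.2056
Noncentrality parameter: δ = d·√(n/2) = 0.2056 × √(141/2) = 1.7264
Critical value for a two-sided test at α = 0.01: z_{α/2} = 2.576.
Power = Φ(δ − 2.576) + Φ(−δ − 2.576) = Φ(-0.849) + Φ(-4.302) = 0.1978 + 0.0000 = 0.1978.

Power ≈ 0.198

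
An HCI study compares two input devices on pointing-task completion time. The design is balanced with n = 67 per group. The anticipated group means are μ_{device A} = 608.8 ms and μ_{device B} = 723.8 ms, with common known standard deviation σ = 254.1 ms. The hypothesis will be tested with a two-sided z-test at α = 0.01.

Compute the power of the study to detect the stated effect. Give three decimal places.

Standardized effect: d = |μ_{device A} − μ_{device B}| / σ = |608.8 − 723.8| / 254.1 = 0.4526
Noncentrality parameter: δ = d·√(n/2) = 0.4526 × √(67/2) = 2.6195
Critical value for a two-sided test at α = 0.01: z_{α/2} = 2.576.
Power = Φ(δ − 2.576) + Φ(−δ − 2.576) = Φ(0.044) + Φ(-5.195) = 0.5174 + 0.0000 = 0.5174.

Power ≈ 0.517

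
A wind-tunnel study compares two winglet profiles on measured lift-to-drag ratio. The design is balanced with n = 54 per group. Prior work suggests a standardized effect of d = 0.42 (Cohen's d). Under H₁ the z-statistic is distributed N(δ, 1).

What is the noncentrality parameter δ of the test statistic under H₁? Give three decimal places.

δ ≈ 2.182

δ = d·√(n/2) = 0.42 × √(54/2) = 2.1824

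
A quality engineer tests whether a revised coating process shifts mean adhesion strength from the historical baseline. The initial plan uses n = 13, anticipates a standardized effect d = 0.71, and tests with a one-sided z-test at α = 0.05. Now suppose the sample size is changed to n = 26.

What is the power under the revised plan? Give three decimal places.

With n = 26: δ = d·√n = 0.71 × √26 = 3.6203. Critical value z_{0.05} = 1.645.
Revised power = Φ(δ − 1.645) = Φ(1.975) = 0.9759.

Power ≈ 0.976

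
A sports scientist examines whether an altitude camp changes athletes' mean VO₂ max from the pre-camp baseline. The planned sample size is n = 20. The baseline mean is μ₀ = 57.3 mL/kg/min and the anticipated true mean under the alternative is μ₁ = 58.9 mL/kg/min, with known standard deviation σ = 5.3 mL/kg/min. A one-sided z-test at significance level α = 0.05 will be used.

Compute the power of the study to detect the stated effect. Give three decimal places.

Standardized effect: d = |μ₁ − μ₀| / σ = |58.9 − 57.3| / 5.3 = 0.3019
Noncentrality parameter: δ = d·√n = 0.3019 × √20 = 1.3501
One-sided α = 0.05 → critical value z_{0.05} = 1.645.
Power = Φ(δ − 1.645) = Φ(-0.295) = 0.3841.

Power ≈ 0.384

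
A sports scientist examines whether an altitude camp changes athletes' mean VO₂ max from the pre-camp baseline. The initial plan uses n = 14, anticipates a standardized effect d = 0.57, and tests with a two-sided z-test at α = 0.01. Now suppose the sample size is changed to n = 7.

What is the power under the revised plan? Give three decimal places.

With n = 7: δ = d·√n = 0.57 × √7 = 1.5081. Critical value z_{0.005} = 2.576.
Revised power = Φ(δ − 2.576) + Φ(−δ − 2.576) = Φ(-1.068) + Φ(-4.084) = 0.1428 + 0.0000 = 0.1428.

Power ≈ 0.143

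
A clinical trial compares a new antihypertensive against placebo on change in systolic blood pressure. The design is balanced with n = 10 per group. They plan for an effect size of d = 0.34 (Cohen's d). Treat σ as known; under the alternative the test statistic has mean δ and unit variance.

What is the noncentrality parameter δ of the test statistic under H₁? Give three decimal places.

δ = d·√(n/2) = 0.34 × √(10/2) = 0.7603

δ ≈ 0.760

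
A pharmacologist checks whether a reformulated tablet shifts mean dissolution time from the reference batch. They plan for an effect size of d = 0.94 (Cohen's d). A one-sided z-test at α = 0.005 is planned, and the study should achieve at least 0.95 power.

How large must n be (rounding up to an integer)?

n = 21

For power 0.95 need Φ(δ − z_{0.005}) = 0.95, so δ = z_{0.005} + z_{0.05} = 2.576 + 1.645 = 4.221.
δ = d·√n ⇒ n = (δ/d)² = (4.221 / 0.94)² = 20.16.
Round up to the next whole unit.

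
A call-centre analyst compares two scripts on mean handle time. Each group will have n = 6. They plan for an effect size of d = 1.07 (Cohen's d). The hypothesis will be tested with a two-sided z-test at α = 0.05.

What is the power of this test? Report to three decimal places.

Power ≈ 0.458

Noncentrality parameter: δ = d·√(n/2) = 1.07 × √(6/2) = 1.8533
Two-sided α = 0.05 → critical value z_{0.025} = 1.960.
Power = Φ(δ − 1.960) + Φ(−δ − 1.960) = Φ(-0.107) + Φ(-3.813) = 0.4575 + 0.0001 = 0.4576.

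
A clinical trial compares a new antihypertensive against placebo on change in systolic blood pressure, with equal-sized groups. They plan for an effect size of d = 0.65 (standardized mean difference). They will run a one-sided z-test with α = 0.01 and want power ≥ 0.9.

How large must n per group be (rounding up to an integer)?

n = 62 per group

Set Φ(δ − 2.326) = 0.9; then δ − 2.326 = Φ⁻¹(0.9) = 1.282, giving δ = 3.608.
δ = d·√(n/2) ⇒ n = 2(δ/d)² = 2 × (3.608 / 0.65)² = 61.62.
Rounding up, n = 62 per group.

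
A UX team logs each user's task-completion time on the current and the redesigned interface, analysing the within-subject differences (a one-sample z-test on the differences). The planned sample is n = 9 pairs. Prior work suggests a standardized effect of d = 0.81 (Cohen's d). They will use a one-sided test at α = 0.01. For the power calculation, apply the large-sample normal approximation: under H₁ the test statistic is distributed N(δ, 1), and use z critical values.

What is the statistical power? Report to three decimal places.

Power ≈ 0.541

Noncentrality parameter: δ = d·√n = 0.81 × √9 = 2.4300
One-sided α = 0.01 → critical value z_{0.01} = 2.326.
Power = Φ(δ − 2.326) = Φ(0.104) = 0.5413.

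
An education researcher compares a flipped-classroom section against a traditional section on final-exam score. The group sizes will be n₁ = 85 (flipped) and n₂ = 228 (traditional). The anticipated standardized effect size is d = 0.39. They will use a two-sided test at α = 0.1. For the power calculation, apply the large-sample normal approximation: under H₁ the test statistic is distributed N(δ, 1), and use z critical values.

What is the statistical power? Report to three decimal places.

Noncentrality parameter: δ = d / √(1/n₁ + 1/n₂) = 0.39 / √(1/85 + 1/228) = 3.0688
Two-sided α = 0.1 → critical value z_{0.05} = 1.645.
Power = Φ(δ − 1.645) + Φ(−δ − 1.645) = Φ(1.424) + Φ(-4.714) = 0.9228 + 0.0000 = 0.9228.

Power ≈ 0.923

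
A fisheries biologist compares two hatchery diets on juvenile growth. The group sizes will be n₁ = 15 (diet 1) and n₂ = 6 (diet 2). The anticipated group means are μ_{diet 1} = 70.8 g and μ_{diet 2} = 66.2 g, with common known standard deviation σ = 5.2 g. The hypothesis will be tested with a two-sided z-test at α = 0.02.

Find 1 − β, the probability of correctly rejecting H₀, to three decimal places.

Power ≈ 0.310

Standardized effect: d = |μ_{diet 1} − μ_{diet 2}| / σ = |70.8 − 66.2| / 5.2 = 0.8846
Noncentrality parameter: δ = d / √(1/n₁ + 1/n₂) = 0.8846 / √(1/15 + 1/6) = 1.8313
Critical value for a two-sided test at α = 0.02: z_{α/2} = 2.326.
Power = Φ(δ − 2.326) + Φ(−δ − 2.326) = Φ(-0.495) + Φ(-4.158) = 0.3103 + 0.0000 = 0.3103.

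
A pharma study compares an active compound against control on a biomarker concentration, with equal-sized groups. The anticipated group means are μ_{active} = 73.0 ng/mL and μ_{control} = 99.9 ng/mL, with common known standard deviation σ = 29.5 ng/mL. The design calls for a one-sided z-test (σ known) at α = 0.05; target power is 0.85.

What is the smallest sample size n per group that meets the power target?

Standardized effect: d = |μ_{active} − μ_{control}| / σ = |73.0 − 99.9| / 29.5 = 0.9119
For power 0.85 need Φ(δ − z_{0.05}) = 0.85, so δ = z_{0.05} + z_{0.15} = 1.645 + 1.036 = 2.681.
δ = d·√(n/2) ⇒ n = 2(δ/d)² = 2 × (2.681 / 0.9119)² = 17.29.
Rounding up, n = 18 per group.

n = 18 per group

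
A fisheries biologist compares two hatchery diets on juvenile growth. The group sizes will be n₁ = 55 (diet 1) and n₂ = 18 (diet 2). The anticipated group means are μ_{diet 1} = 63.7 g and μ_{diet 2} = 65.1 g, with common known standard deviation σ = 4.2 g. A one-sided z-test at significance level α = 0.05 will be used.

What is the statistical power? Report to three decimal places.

Power ≈ 0.338

Standardized effect: d = |μ_{diet 1} − μ_{diet 2}| / σ = |63.7 − 65.1| / 4.2 = 0.3333
Noncentrality parameter: δ = d / √(1/n₁ + 1/n₂) = 0.3333 / √(1/55 + 1/18) = 1.2275
Critical value for a one-sided test at α = 0.05: z_α = 1.645.
Power = Φ(δ − 1.645) = Φ(-0.417) = 0.3382.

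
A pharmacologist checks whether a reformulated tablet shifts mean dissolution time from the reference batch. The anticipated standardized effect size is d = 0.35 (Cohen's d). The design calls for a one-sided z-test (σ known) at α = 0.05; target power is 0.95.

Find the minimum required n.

Set Φ(δ − 1.645) = 0.95; then δ − 1.645 = Φ⁻¹(0.95) = 1.645, giving δ = 3.290.
δ = d·√n ⇒ n = (δ/d)² = (3.290 / 0.35)² = 88.34.
Rounding up, n = 89.

n = 89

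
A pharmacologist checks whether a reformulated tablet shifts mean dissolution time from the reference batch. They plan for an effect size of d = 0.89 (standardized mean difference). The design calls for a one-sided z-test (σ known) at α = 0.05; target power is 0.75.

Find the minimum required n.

For power 0.75 need Φ(δ − z_{0.05}) = 0.75, so δ = z_{0.05} + z_{0.25} = 1.645 + 0.674 = 2.319.
δ = d·√n ⇒ n = (δ/d)² = (2.319 / 0.89)² = 6.79.
Rounding up, n = 7.

n = 7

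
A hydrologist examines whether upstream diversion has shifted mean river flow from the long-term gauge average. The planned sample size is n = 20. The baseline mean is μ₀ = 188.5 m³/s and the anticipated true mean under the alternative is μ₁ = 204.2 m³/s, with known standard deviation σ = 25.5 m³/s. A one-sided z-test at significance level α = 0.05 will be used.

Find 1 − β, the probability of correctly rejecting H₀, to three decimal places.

Power ≈ 0.866

Standardized effect: d = |μ₁ − μ₀| / σ = |204.2 − 188.5| / 25.5 = 0.6157
Noncentrality parameter: δ = d·√n = 0.6157 × √20 = 2.7534
One-sided α = 0.05 → critical value z_{0.05} = 1.645.
Power = P(Z > 1.645 − δ) = Φ(1.109) = 0.8662.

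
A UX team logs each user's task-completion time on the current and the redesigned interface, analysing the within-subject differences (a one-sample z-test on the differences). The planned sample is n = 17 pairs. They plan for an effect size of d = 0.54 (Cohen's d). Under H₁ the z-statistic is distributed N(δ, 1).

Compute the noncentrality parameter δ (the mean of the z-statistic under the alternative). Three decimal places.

δ ≈ 2.226

The noncentrality parameter scales effect size by the design's sample-size factor: δ = d·√n = 0.54 × √17 = 2.2265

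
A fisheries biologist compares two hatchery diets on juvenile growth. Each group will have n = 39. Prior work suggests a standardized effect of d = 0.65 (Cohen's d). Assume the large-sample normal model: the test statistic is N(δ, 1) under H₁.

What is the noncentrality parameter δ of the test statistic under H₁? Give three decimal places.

δ ≈ 2.870

δ = d·√(n/2) = 0.65 × √(39/2) = 2.8703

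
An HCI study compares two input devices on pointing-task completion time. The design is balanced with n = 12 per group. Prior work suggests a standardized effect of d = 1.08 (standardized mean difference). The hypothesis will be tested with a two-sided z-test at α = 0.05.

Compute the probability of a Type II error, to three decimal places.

Noncentrality parameter: δ = d·√(n/2) = 1.08 × √(12/2) = 2.6454
Critical value for a two-sided test at α = 0.05: z_{α/2} = 1.960.
Power = Φ(δ − 1.960) + Φ(−δ − 1.960) = Φ(0.685) + Φ(-4.605) = 0.7535 + 0.0000 = 0.7535.
Type II error: β = 1 − power = 1 − 0.7535 = 0.2465.

β ≈ 0.247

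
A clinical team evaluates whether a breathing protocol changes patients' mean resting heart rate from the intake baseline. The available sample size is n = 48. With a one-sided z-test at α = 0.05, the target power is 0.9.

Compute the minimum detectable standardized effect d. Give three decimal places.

d ≈ 0.422

Need Φ(δ − 1.645) = 0.9, so δ = 1.645 + 1.282 = 2.926.
δ = d·√n ⇒ d = δ/√n = 2.926/√48 = 0.4224.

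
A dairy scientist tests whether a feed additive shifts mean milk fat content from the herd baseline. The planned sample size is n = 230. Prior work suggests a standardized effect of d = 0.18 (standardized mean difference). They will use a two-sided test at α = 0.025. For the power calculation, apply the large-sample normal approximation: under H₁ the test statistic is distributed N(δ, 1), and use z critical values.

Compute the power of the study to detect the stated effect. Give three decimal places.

Power ≈ 0.687

Noncentrality parameter: δ = d·√n = 0.18 × √230 = 2.7298
Critical value for a two-sided test at α = 0.025: z_{α/2} = 2.241.
Power = Φ(δ − 2.241) + Φ(−δ − 2.241) = Φ(0.488) + Φ(-4.971) = 0.6874 + 0.0000 = 0.6874.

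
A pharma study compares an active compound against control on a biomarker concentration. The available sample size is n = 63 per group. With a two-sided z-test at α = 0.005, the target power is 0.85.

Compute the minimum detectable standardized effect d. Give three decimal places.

Need Φ(δ − 2.807) = 0.85, so δ = 2.807 + 1.036 = 3.843.
(The second rejection-region term Φ(−δ − z_{α/2}) is negligible and dropped.)
δ = d·√(n/2) ⇒ d = δ/√(n/2) = 3.843/√(63/2) = 0.6848.

d ≈ 0.685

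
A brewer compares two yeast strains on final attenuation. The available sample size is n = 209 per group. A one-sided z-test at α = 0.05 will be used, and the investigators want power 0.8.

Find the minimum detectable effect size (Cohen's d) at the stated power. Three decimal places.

Required noncentrality: δ = z_{0.05} + z_{0.20} = 1.645 + 0.842 = 2.486.
δ = d·√(n/2) ⇒ d = δ/√(n/2) = 2.486/√(209/2) = 0.2432.

d ≈ 0.243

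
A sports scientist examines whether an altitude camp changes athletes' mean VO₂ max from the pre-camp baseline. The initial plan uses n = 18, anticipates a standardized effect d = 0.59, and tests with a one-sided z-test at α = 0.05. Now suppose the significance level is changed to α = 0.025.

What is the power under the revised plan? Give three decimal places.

Power ≈ 0.707

δ = d·√n = 0.59 × √18 = 2.5032 (unchanged). New critical value: z_{0.025} = 1.960.
Revised power = Φ(δ − 1.960) = Φ(0.543) = 0.7065.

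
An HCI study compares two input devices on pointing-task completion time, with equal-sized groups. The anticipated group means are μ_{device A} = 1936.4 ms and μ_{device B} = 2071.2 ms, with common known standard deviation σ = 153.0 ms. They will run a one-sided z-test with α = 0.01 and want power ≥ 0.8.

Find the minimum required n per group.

n = 26 per group

Standardized effect: d = |μ_{device A} − μ_{device B}| / σ = |1936.4 − 2071.2| / 153.0 = 0.8810
For power 0.8 need Φ(δ − z_{0.01}) = 0.8, so δ = z_{0.01} + z_{0.20} = 2.326 + 0.842 = 3.168.
δ = d·√(n/2) ⇒ n = 2(δ/d)² = 2 × (3.168 / 0.8810)² = 25.86.
Rounding up, n = 26 per group.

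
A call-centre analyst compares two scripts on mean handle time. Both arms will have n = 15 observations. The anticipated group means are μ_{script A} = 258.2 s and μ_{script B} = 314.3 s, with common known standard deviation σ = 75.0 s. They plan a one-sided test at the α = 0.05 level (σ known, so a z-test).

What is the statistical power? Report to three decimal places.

Standardized effect: d = |μ_{script A} − μ_{script B}| / σ = |258.2 − 314.3| / 75.0 = 0.7480
Noncentrality parameter: δ = d·√(n/2) = 0.7480 × √(15/2) = 2.0485
One-sided α = 0.05 → critical value z_{0.05} = 1.645.
Power = Φ(δ − 1.645) = Φ(0.404) = 0.6568.

Power ≈ 0.657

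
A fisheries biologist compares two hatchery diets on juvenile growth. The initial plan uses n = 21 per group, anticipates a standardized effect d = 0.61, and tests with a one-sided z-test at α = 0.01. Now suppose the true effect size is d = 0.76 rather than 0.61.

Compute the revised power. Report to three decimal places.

With d = 0.76: δ = d·√(n/2) = 0.76 × √(21/2) = 2.4627. Critical value z_{0.01} = 2.326.
Revised power = P(Z > 2.326 − δ) = Φ(0.136) = 0.5542.

Power ≈ 0.554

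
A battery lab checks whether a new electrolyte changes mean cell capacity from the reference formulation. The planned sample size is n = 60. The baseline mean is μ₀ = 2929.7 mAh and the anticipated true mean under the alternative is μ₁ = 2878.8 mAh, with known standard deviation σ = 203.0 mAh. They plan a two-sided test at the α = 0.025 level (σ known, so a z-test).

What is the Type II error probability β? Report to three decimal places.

Standardized effect: d = |μ₁ − μ₀| / σ = |2878.8 − 2929.7| / 203.0 = 0.2507
Noncentrality parameter: δ = d·√n = 0.2507 × √60 = 1.9422
Two-sided α = 0.025 → critical value z_{0.0125} = 2.241.
Power = Φ(δ − 2.241) + Φ(−δ − 2.241) = Φ(-0.299) + Φ(-4.184) = 0.3824 + 0.0000 = 0.3824.
Type II error: β = 1 − power = 1 − 0.3824 = 0.6176.

β ≈ 0.618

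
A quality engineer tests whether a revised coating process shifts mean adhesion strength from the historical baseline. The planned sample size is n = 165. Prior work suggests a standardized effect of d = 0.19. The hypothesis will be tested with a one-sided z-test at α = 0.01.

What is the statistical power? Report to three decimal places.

Power ≈ 0.545

Noncentrality parameter: δ = d·√n = 0.19 × √165 = 2.4406
Critical value for a one-sided test at α = 0.01: z_α = 2.326.
Power = Φ(δ − 2.326) = Φ(0.114) = 0.5455.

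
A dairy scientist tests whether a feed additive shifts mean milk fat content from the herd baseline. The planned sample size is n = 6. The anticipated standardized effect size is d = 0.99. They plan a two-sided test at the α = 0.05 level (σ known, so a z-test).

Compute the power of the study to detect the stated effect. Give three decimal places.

Noncentrality parameter: δ = d·√n = 0.99 × √6 = 2.4250
Two-sided α = 0.05 → critical value z_{0.025} = 1.960.
Power = Φ(δ − 1.960) + Φ(−δ − 1.960) = Φ(0.465) + Φ(-4.385) = 0.6790 + 0.0000 = 0.6791.

Power ≈ 0.679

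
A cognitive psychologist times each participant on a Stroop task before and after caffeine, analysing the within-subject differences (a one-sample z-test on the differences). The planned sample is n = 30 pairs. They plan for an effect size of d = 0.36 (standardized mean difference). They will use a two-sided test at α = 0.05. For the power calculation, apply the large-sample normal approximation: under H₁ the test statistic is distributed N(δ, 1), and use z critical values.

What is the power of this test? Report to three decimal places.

Noncentrality parameter: δ = d·√n = 0.36 × √30 = 1.9718
Two-sided α = 0.05 → critical value z_{0.025} = 1.960.
Power = Φ(δ − 1.960) + Φ(−δ − 1.960) = Φ(0.012) + Φ(-3.932) = 0.5047 + 0.0000 = 0.5048.

Power ≈ 0.505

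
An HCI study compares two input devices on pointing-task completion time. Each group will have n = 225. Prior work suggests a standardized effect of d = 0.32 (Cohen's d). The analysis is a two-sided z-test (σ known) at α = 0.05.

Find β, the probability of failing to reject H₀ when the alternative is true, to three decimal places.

β ≈ 0.076

Noncentrality parameter: δ = d·√(n/2) = 0.32 × √(225/2) = 3.3941
Critical value for a two-sided test at α = 0.05: z_{α/2} = 1.960.
Power = Φ(δ − 1.960) + Φ(−δ − 1.960) = Φ(1.434) + Φ(-5.354) = 0.9242 + 0.0000 = 0.9242.
Type II error: β = 1 − power = 1 − 0.9242 = 0.0758.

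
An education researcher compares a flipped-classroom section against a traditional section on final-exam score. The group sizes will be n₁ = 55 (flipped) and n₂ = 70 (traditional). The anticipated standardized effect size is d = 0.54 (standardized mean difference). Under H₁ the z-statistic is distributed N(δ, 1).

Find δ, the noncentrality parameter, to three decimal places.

The noncentrality parameter scales effect size by the design's sample-size factor: δ = d / √(1/n₁ + 1/n₂) = 0.54 / √(1/55 + 1/70) = 2.9969

δ ≈ 2.997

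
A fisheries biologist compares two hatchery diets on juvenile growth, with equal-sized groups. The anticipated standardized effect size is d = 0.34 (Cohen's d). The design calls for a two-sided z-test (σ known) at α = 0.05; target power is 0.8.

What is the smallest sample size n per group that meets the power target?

n = 136 per group

Set Φ(δ − 1.960) = 0.8; then δ − 1.960 = Φ⁻¹(0.8) = 0.842, giving δ = 2.802.
(The Φ(−δ − z_{α/2}) term is vanishingly small for δ > 0 and is dropped in the standard sample-size formula.)
δ = d·√(n/2) ⇒ n = 2(δ/d)² = 2 × (2.802 / 0.34)² = 135.79.
Rounding up, n = 136 per group.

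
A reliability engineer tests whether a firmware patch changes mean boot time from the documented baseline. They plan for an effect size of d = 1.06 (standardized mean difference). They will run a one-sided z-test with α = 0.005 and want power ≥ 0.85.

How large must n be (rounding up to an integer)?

n = 12

For power 0.85 need Φ(δ − z_{0.005}) = 0.85, so δ = z_{0.005} + z_{0.15} = 2.576 + 1.036 = 3.612.
δ = d·√n ⇒ n = (δ/d)² = (3.612 / 1.06)² = 11.61.
Rounding up, n = 12.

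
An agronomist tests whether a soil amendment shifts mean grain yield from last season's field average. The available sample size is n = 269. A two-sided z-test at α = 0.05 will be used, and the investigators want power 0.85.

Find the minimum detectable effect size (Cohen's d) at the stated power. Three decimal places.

Required noncentrality: δ = z_{0.025} + z_{0.15} = 1.960 + 1.036 = 2.996.
(Lower-tail contribution to power is negligible for δ > 0.)
δ = d·√n ⇒ d = δ/√n = 2.996/√269 = 0.1827.

d ≈ 0.183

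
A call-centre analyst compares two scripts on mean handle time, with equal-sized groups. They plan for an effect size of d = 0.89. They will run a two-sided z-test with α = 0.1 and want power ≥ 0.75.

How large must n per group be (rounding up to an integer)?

For power 0.75 need Φ(δ − z_{0.05}) = 0.75, so δ = z_{0.05} + z_{0.25} = 1.645 + 0.674 = 2.319.
(Ignoring the negligible lower-tail rejection probability gives the usual closed-form inversion.)
δ = d·√(n/2) ⇒ n = 2(δ/d)² = 2 × (2.319 / 0.89)² = 13.58.
Rounding up, n = 14 per group.

n = 14 per group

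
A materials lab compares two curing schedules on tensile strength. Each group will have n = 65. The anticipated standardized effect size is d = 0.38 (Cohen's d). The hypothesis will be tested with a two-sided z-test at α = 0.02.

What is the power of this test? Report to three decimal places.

Power ≈ 0.436

Noncentrality parameter: δ = d·√(n/2) = 0.38 × √(65/2) = 2.1663
Two-sided α = 0.02 → critical value z_{0.01} = 2.326.
Power = Φ(δ − 2.326) + Φ(−δ − 2.326) = Φ(-0.160) + Φ(-4.493) = 0.4364 + 0.0000 = 0.4364.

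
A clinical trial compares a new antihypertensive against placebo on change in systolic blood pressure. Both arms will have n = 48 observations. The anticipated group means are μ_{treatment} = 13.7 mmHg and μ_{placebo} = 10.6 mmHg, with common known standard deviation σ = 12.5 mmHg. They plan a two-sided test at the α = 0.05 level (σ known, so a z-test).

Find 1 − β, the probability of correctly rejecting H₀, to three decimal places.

Power ≈ 0.229

Standardized effect: d = |μ_{treatment} − μ_{placebo}| / σ = |13.7 − 10.6| / 12.5 = 0.2480
Noncentrality parameter: δ = d·√(n/2) = 0.2480 × √(48/2) = 1.2149
Two-sided α = 0.05 → critical value z_{0.025} = 1.960.
Power = Φ(δ − 1.960) + Φ(−δ − 1.960) = Φ(-0.745) + Φ(-3.175) = 0.2281 + 0.0007 = 0.2289.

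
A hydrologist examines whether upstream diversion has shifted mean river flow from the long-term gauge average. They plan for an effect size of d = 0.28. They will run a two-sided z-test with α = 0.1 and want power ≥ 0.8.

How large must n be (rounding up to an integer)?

n = 79

Set Φ(δ − 1.645) = 0.8; then δ − 1.645 = Φ⁻¹(0.8) = 0.842, giving δ = 2.486.
(For δ > 0 the lower-tail rejection region contributes negligibly to power, so the one-term inversion is standard.)
δ = d·√n ⇒ n = (δ/d)² = (2.486 / 0.28)² = 78.86.
Round up to the next whole unit.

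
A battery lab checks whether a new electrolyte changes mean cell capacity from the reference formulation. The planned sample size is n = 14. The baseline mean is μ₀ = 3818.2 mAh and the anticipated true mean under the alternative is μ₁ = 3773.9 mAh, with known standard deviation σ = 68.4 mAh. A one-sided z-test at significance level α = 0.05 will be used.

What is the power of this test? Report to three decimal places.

Power ≈ 0.782

Standardized effect: d = |μ₁ − μ₀| / σ = |3773.9 − 3818.2| / 68.4 = 0.6477
Noncentrality parameter: λ = d·√n = 0.6477 × √14 = 2.4233
One-sided α = 0.05 → critical value z_{0.05} = 1.645.
Power = Φ(λ − 1.645) = Φ(0.778) = 0.7819.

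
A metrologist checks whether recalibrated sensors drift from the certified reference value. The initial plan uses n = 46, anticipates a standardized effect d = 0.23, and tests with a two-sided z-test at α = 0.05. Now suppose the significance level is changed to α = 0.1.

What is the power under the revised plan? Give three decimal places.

δ = d·√n = 0.23 × √46 = 1.5599 (unchanged). New critical value: z_{0.05} = 1.645.
Revised power = Φ(δ − 1.645) + Φ(−δ − 1.645) = Φ(-0.085) + Φ(-3.205) = 0.4662 + 0.0007 = 0.4668.

Power ≈ 0.467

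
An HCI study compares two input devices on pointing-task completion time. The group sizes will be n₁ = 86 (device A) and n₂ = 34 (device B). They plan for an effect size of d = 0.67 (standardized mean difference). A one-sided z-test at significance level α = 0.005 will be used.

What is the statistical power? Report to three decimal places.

Noncentrality parameter: δ = d / √(1/n₁ + 1/n₂) = 0.67 / √(1/86 + 1/34) = 3.3073
One-sided α = 0.005 → critical value z_{0.005} = 2.576.
Power = P(Z > 2.576 − δ) = Φ(0.731) = 0.7678.

Power ≈ 0.768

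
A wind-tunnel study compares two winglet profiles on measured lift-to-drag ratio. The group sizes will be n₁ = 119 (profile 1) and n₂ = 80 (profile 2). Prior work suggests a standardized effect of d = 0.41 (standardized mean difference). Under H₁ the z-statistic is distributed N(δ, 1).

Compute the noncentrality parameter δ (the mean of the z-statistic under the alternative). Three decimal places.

δ ≈ 2.836

The noncentrality parameter scales effect size by the design's sample-size factor: δ = d / √(1/n₁ + 1/n₂) = 0.41 / √(1/119 + 1/80) = 2.8358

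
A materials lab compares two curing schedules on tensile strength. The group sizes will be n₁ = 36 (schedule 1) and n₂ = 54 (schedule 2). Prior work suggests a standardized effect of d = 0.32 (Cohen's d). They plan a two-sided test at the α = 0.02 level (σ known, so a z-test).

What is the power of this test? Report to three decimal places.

Noncentrality parameter: λ = d / √(1/n₁ + 1/n₂) = 0.32 / √(1/36 + 1/54) = 1.4872
Two-sided α = 0.02 → critical value z_{0.01} = 2.326.
Power = Φ(λ − 2.326) + Φ(−λ − 2.326) = Φ(-0.839) + Φ(-3.814) = 0.2007 + 0.0001 = 0.2008.

Power ≈ 0.201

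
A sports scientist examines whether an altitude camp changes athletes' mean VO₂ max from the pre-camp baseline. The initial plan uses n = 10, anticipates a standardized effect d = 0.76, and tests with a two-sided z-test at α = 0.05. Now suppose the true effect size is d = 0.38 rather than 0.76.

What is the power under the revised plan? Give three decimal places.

Power ≈ 0.225

With d = 0.38: δ = d·√n = 0.38 × √10 = 1.2017. Critical value z_{0.025} = 1.960.
Revised power = Φ(δ − 1.960) + Φ(−δ − 1.960) = Φ(-0.758) + Φ(-3.162) = 0.2241 + 0.0008 = 0.2249.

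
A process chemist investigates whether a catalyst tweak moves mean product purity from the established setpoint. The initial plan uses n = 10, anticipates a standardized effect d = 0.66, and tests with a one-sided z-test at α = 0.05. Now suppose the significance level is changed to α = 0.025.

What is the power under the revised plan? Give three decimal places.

δ = d·√n = 0.66 × √10 = 2.0871 (unchanged). New critical value: z_{0.025} = 1.960.
Revised power = P(Z > 1.960 − δ) = Φ(0.127) = 0.5506.

Power ≈ 0.551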